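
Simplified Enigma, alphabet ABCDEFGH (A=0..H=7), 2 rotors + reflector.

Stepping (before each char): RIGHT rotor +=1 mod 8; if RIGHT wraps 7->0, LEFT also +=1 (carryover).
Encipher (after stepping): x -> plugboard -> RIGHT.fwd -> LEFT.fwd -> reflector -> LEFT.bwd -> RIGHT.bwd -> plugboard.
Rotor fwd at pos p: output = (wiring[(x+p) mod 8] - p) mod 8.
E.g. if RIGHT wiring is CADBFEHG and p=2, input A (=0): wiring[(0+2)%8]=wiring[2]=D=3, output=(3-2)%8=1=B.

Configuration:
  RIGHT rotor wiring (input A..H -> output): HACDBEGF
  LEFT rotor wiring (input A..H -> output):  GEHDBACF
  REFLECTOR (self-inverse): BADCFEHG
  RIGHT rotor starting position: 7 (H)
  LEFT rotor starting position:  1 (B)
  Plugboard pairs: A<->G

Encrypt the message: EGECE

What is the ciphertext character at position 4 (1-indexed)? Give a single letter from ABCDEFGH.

Char 1 ('E'): step: R->0, L->2 (L advanced); E->plug->E->R->B->L->B->refl->A->L'->E->R'->F->plug->F
Char 2 ('G'): step: R->1, L=2; G->plug->A->R->H->L->C->refl->D->L'->F->R'->F->plug->F
Char 3 ('E'): step: R->2, L=2; E->plug->E->R->E->L->A->refl->B->L'->B->R'->B->plug->B
Char 4 ('C'): step: R->3, L=2; C->plug->C->R->B->L->B->refl->A->L'->E->R'->F->plug->F

F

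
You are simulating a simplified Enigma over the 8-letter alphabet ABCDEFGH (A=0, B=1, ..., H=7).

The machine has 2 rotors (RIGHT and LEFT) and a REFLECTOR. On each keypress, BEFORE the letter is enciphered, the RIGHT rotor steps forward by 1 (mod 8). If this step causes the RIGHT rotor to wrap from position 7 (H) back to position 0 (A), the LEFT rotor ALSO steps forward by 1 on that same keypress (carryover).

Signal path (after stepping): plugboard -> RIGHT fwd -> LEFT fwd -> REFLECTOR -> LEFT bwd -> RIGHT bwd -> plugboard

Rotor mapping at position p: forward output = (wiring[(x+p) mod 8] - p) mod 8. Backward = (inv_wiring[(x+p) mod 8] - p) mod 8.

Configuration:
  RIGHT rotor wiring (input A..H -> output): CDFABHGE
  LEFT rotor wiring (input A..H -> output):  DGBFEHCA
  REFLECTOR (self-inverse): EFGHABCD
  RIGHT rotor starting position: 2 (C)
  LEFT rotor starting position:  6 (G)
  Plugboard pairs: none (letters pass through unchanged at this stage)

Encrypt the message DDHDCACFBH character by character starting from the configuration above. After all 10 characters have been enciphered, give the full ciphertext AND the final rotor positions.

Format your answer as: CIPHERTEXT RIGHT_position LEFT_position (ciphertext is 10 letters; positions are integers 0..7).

Answer: GBDCAFACEB 4 7

Derivation:
Char 1 ('D'): step: R->3, L=6; D->plug->D->R->D->L->A->refl->E->L'->A->R'->G->plug->G
Char 2 ('D'): step: R->4, L=6; D->plug->D->R->A->L->E->refl->A->L'->D->R'->B->plug->B
Char 3 ('H'): step: R->5, L=6; H->plug->H->R->E->L->D->refl->H->L'->F->R'->D->plug->D
Char 4 ('D'): step: R->6, L=6; D->plug->D->R->F->L->H->refl->D->L'->E->R'->C->plug->C
Char 5 ('C'): step: R->7, L=6; C->plug->C->R->E->L->D->refl->H->L'->F->R'->A->plug->A
Char 6 ('A'): step: R->0, L->7 (L advanced); A->plug->A->R->C->L->H->refl->D->L'->H->R'->F->plug->F
Char 7 ('C'): step: R->1, L=7; C->plug->C->R->H->L->D->refl->H->L'->C->R'->A->plug->A
Char 8 ('F'): step: R->2, L=7; F->plug->F->R->C->L->H->refl->D->L'->H->R'->C->plug->C
Char 9 ('B'): step: R->3, L=7; B->plug->B->R->G->L->A->refl->E->L'->B->R'->E->plug->E
Char 10 ('H'): step: R->4, L=7; H->plug->H->R->E->L->G->refl->C->L'->D->R'->B->plug->B
Final: ciphertext=GBDCAFACEB, RIGHT=4, LEFT=7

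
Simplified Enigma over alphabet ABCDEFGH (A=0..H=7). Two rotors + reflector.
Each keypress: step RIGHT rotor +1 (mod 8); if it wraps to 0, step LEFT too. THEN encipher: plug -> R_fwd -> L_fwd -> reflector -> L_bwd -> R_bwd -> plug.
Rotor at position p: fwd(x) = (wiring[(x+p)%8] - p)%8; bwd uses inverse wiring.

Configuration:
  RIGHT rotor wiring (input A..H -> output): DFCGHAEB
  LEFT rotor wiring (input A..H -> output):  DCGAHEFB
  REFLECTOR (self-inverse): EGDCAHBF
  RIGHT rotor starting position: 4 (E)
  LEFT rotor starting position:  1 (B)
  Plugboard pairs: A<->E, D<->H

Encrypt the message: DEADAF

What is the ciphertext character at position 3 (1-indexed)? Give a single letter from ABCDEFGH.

Char 1 ('D'): step: R->5, L=1; D->plug->H->R->C->L->H->refl->F->L'->B->R'->G->plug->G
Char 2 ('E'): step: R->6, L=1; E->plug->A->R->G->L->A->refl->E->L'->F->R'->C->plug->C
Char 3 ('A'): step: R->7, L=1; A->plug->E->R->H->L->C->refl->D->L'->E->R'->B->plug->B

B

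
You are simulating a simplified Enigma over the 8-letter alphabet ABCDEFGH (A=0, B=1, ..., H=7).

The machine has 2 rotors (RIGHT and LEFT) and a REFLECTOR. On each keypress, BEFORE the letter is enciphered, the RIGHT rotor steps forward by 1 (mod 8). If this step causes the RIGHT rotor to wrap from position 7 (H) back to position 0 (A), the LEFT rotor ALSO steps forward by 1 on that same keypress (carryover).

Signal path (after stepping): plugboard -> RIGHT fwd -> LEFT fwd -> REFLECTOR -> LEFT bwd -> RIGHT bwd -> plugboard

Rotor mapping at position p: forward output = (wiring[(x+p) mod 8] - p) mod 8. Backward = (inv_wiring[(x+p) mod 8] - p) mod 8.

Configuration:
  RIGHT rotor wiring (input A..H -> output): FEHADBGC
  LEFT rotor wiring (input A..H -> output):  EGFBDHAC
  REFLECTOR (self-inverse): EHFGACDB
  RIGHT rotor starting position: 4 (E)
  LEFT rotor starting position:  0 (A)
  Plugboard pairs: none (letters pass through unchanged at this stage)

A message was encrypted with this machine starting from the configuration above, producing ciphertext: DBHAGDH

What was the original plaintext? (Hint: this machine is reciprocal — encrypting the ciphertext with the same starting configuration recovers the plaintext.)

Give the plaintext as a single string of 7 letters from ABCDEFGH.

Char 1 ('D'): step: R->5, L=0; D->plug->D->R->A->L->E->refl->A->L'->G->R'->H->plug->H
Char 2 ('B'): step: R->6, L=0; B->plug->B->R->E->L->D->refl->G->L'->B->R'->E->plug->E
Char 3 ('H'): step: R->7, L=0; H->plug->H->R->H->L->C->refl->F->L'->C->R'->G->plug->G
Char 4 ('A'): step: R->0, L->1 (L advanced); A->plug->A->R->F->L->H->refl->B->L'->G->R'->G->plug->G
Char 5 ('G'): step: R->1, L=1; G->plug->G->R->B->L->E->refl->A->L'->C->R'->D->plug->D
Char 6 ('D'): step: R->2, L=1; D->plug->D->R->H->L->D->refl->G->L'->E->R'->E->plug->E
Char 7 ('H'): step: R->3, L=1; H->plug->H->R->E->L->G->refl->D->L'->H->R'->E->plug->E

Answer: HEGGDEE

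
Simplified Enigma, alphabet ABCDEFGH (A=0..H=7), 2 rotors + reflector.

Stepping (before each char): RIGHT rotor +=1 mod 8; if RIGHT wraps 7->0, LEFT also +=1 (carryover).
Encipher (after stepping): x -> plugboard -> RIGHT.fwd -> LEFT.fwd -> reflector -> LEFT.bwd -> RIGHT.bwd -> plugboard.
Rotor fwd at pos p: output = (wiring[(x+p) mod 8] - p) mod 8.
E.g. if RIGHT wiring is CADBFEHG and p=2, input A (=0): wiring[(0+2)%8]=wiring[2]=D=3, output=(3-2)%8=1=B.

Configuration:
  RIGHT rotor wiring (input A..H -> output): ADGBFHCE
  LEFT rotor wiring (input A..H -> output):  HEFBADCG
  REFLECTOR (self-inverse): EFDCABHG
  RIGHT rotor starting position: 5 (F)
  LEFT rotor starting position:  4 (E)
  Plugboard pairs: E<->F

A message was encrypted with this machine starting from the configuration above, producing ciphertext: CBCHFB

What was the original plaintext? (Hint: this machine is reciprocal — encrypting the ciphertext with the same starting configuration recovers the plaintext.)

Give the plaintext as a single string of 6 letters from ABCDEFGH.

Char 1 ('C'): step: R->6, L=4; C->plug->C->R->C->L->G->refl->H->L'->B->R'->H->plug->H
Char 2 ('B'): step: R->7, L=4; B->plug->B->R->B->L->H->refl->G->L'->C->R'->E->plug->F
Char 3 ('C'): step: R->0, L->5 (L advanced); C->plug->C->R->G->L->E->refl->A->L'->F->R'->E->plug->F
Char 4 ('H'): step: R->1, L=5; H->plug->H->R->H->L->D->refl->C->L'->D->R'->G->plug->G
Char 5 ('F'): step: R->2, L=5; F->plug->E->R->A->L->G->refl->H->L'->E->R'->A->plug->A
Char 6 ('B'): step: R->3, L=5; B->plug->B->R->C->L->B->refl->F->L'->B->R'->E->plug->F

Answer: HFFGAF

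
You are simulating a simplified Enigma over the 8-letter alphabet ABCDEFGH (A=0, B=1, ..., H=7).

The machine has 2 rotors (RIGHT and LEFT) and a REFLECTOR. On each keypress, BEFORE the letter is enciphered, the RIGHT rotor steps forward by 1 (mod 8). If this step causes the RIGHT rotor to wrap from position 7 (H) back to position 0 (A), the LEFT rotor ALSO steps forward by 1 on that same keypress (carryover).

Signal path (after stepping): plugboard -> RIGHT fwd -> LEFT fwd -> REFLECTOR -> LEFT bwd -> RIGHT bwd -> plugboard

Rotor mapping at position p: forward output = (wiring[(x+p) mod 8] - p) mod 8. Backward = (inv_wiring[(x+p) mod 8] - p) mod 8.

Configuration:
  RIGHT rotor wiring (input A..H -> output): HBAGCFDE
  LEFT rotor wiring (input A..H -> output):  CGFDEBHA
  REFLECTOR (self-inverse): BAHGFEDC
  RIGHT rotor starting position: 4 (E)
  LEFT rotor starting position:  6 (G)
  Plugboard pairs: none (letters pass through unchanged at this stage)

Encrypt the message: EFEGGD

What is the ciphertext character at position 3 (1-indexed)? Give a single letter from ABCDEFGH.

Char 1 ('E'): step: R->5, L=6; E->plug->E->R->E->L->H->refl->C->L'->B->R'->G->plug->G
Char 2 ('F'): step: R->6, L=6; F->plug->F->R->A->L->B->refl->A->L'->D->R'->D->plug->D
Char 3 ('E'): step: R->7, L=6; E->plug->E->R->H->L->D->refl->G->L'->G->R'->G->plug->G

G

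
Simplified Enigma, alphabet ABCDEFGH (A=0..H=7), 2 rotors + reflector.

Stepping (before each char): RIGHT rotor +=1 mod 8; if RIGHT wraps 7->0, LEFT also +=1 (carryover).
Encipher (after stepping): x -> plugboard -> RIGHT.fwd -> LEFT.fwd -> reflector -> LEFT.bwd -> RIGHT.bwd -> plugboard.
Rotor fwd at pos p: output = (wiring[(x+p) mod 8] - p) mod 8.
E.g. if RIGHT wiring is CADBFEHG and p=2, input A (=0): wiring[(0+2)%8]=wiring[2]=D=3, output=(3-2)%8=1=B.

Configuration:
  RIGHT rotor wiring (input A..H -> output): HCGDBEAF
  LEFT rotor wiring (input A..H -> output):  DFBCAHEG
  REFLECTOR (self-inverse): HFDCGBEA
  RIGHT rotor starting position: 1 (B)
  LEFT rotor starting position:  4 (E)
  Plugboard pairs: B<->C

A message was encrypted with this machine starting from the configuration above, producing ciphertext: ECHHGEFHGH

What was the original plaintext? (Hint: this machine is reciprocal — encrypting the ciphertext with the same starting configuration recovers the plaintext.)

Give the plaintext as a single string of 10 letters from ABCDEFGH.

Char 1 ('E'): step: R->2, L=4; E->plug->E->R->G->L->F->refl->B->L'->F->R'->G->plug->G
Char 2 ('C'): step: R->3, L=4; C->plug->B->R->G->L->F->refl->B->L'->F->R'->D->plug->D
Char 3 ('H'): step: R->4, L=4; H->plug->H->R->H->L->G->refl->E->L'->A->R'->B->plug->C
Char 4 ('H'): step: R->5, L=4; H->plug->H->R->E->L->H->refl->A->L'->C->R'->D->plug->D
Char 5 ('G'): step: R->6, L=4; G->plug->G->R->D->L->C->refl->D->L'->B->R'->C->plug->B
Char 6 ('E'): step: R->7, L=4; E->plug->E->R->E->L->H->refl->A->L'->C->R'->F->plug->F
Char 7 ('F'): step: R->0, L->5 (L advanced); F->plug->F->R->E->L->A->refl->H->L'->B->R'->E->plug->E
Char 8 ('H'): step: R->1, L=5; H->plug->H->R->G->L->F->refl->B->L'->C->R'->C->plug->B
Char 9 ('G'): step: R->2, L=5; G->plug->G->R->F->L->E->refl->G->L'->D->R'->F->plug->F
Char 10 ('H'): step: R->3, L=5; H->plug->H->R->D->L->G->refl->E->L'->F->R'->D->plug->D

Answer: GDCDBFEBFD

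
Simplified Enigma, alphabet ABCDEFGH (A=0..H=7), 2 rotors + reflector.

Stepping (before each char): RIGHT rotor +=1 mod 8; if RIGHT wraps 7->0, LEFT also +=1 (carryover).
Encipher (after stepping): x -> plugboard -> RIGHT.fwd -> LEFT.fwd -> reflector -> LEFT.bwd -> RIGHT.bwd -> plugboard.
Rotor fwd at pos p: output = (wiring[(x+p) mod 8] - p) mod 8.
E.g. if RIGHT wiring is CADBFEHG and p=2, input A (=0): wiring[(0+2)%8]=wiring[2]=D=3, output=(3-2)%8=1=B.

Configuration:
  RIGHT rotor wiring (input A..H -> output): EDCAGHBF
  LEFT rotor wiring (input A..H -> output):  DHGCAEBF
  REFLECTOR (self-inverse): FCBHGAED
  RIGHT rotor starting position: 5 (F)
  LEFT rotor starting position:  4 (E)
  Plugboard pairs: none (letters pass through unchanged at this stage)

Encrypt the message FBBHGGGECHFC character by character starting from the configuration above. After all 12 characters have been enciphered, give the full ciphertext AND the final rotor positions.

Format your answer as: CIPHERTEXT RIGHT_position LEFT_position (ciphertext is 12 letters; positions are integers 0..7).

Char 1 ('F'): step: R->6, L=4; F->plug->F->R->C->L->F->refl->A->L'->B->R'->H->plug->H
Char 2 ('B'): step: R->7, L=4; B->plug->B->R->F->L->D->refl->H->L'->E->R'->C->plug->C
Char 3 ('B'): step: R->0, L->5 (L advanced); B->plug->B->R->D->L->G->refl->E->L'->B->R'->G->plug->G
Char 4 ('H'): step: R->1, L=5; H->plug->H->R->D->L->G->refl->E->L'->B->R'->B->plug->B
Char 5 ('G'): step: R->2, L=5; G->plug->G->R->C->L->A->refl->F->L'->G->R'->B->plug->B
Char 6 ('G'): step: R->3, L=5; G->plug->G->R->A->L->H->refl->D->L'->H->R'->H->plug->H
Char 7 ('G'): step: R->4, L=5; G->plug->G->R->G->L->F->refl->A->L'->C->R'->A->plug->A
Char 8 ('E'): step: R->5, L=5; E->plug->E->R->G->L->F->refl->A->L'->C->R'->A->plug->A
Char 9 ('C'): step: R->6, L=5; C->plug->C->R->G->L->F->refl->A->L'->C->R'->F->plug->F
Char 10 ('H'): step: R->7, L=5; H->plug->H->R->C->L->A->refl->F->L'->G->R'->A->plug->A
Char 11 ('F'): step: R->0, L->6 (L advanced); F->plug->F->R->H->L->G->refl->E->L'->F->R'->H->plug->H
Char 12 ('C'): step: R->1, L=6; C->plug->C->R->H->L->G->refl->E->L'->F->R'->D->plug->D
Final: ciphertext=HCGBBHAAFAHD, RIGHT=1, LEFT=6

Answer: HCGBBHAAFAHD 1 6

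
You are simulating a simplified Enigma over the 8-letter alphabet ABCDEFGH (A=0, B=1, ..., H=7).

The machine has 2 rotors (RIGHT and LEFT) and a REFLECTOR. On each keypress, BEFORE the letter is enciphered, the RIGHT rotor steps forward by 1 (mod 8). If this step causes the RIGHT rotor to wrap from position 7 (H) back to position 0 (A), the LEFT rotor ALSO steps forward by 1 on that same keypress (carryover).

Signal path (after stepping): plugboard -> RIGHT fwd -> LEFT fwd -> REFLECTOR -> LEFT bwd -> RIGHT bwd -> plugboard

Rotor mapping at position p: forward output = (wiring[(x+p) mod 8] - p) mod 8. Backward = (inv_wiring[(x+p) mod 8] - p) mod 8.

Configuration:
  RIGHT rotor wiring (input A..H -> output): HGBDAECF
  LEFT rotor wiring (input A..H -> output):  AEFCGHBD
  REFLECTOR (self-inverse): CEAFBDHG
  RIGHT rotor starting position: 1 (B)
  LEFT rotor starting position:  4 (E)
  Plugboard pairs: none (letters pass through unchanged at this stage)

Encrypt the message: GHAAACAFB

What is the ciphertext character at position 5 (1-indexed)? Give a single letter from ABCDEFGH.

Char 1 ('G'): step: R->2, L=4; G->plug->G->R->F->L->A->refl->C->L'->A->R'->E->plug->E
Char 2 ('H'): step: R->3, L=4; H->plug->H->R->G->L->B->refl->E->L'->E->R'->F->plug->F
Char 3 ('A'): step: R->4, L=4; A->plug->A->R->E->L->E->refl->B->L'->G->R'->C->plug->C
Char 4 ('A'): step: R->5, L=4; A->plug->A->R->H->L->G->refl->H->L'->D->R'->H->plug->H
Char 5 ('A'): step: R->6, L=4; A->plug->A->R->E->L->E->refl->B->L'->G->R'->H->plug->H

H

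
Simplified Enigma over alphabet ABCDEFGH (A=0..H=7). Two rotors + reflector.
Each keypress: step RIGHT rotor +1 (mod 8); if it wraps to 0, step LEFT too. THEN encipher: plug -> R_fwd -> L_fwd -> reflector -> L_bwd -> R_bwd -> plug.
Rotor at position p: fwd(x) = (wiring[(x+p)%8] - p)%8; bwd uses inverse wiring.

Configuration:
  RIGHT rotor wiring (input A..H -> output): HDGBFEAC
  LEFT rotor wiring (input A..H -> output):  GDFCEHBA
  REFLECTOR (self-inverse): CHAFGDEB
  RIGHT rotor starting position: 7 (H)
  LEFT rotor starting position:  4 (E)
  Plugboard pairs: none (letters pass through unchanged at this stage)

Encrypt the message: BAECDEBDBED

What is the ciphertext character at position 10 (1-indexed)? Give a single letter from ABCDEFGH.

Char 1 ('B'): step: R->0, L->5 (L advanced); B->plug->B->R->D->L->B->refl->H->L'->H->R'->A->plug->A
Char 2 ('A'): step: R->1, L=5; A->plug->A->R->C->L->D->refl->F->L'->G->R'->H->plug->H
Char 3 ('E'): step: R->2, L=5; E->plug->E->R->G->L->F->refl->D->L'->C->R'->D->plug->D
Char 4 ('C'): step: R->3, L=5; C->plug->C->R->B->L->E->refl->G->L'->E->R'->F->plug->F
Char 5 ('D'): step: R->4, L=5; D->plug->D->R->G->L->F->refl->D->L'->C->R'->G->plug->G
Char 6 ('E'): step: R->5, L=5; E->plug->E->R->G->L->F->refl->D->L'->C->R'->D->plug->D
Char 7 ('B'): step: R->6, L=5; B->plug->B->R->E->L->G->refl->E->L'->B->R'->C->plug->C
Char 8 ('D'): step: R->7, L=5; D->plug->D->R->H->L->H->refl->B->L'->D->R'->A->plug->A
Char 9 ('B'): step: R->0, L->6 (L advanced); B->plug->B->R->D->L->F->refl->D->L'->A->R'->G->plug->G
Char 10 ('E'): step: R->1, L=6; E->plug->E->R->D->L->F->refl->D->L'->A->R'->C->plug->C

C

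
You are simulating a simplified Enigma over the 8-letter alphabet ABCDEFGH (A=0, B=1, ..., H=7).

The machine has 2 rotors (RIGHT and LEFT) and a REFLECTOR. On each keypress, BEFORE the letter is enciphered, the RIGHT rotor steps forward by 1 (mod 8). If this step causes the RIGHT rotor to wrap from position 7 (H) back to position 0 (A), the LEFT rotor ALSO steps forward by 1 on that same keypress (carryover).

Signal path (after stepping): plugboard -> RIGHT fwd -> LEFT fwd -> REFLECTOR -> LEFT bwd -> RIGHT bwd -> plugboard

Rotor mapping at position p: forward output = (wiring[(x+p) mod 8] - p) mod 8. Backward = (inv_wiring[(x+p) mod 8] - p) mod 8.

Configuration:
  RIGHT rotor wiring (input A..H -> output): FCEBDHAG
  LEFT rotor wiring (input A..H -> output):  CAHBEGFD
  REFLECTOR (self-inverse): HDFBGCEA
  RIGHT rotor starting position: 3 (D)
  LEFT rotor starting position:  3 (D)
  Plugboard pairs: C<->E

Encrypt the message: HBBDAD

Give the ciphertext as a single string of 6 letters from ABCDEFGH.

Answer: EHEFEC

Derivation:
Char 1 ('H'): step: R->4, L=3; H->plug->H->R->F->L->H->refl->A->L'->E->R'->C->plug->E
Char 2 ('B'): step: R->5, L=3; B->plug->B->R->D->L->C->refl->F->L'->G->R'->H->plug->H
Char 3 ('B'): step: R->6, L=3; B->plug->B->R->A->L->G->refl->E->L'->H->R'->C->plug->E
Char 4 ('D'): step: R->7, L=3; D->plug->D->R->F->L->H->refl->A->L'->E->R'->F->plug->F
Char 5 ('A'): step: R->0, L->4 (L advanced); A->plug->A->R->F->L->E->refl->G->L'->E->R'->C->plug->E
Char 6 ('D'): step: R->1, L=4; D->plug->D->R->C->L->B->refl->D->L'->G->R'->E->plug->C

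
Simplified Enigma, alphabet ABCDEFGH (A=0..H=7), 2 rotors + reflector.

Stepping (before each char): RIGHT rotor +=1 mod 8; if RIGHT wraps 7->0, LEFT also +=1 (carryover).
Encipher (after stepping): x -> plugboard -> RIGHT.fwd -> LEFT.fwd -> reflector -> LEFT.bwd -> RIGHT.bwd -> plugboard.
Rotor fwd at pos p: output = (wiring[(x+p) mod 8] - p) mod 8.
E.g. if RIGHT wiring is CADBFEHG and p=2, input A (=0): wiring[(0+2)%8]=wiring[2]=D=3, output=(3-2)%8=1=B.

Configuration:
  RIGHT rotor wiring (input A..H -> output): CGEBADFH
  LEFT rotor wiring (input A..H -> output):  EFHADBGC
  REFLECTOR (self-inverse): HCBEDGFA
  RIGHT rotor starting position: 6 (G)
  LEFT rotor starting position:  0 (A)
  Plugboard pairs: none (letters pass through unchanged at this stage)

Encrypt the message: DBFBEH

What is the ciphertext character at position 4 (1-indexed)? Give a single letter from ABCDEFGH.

Char 1 ('D'): step: R->7, L=0; D->plug->D->R->F->L->B->refl->C->L'->H->R'->C->plug->C
Char 2 ('B'): step: R->0, L->1 (L advanced); B->plug->B->R->G->L->B->refl->C->L'->D->R'->F->plug->F
Char 3 ('F'): step: R->1, L=1; F->plug->F->R->E->L->A->refl->H->L'->C->R'->E->plug->E
Char 4 ('B'): step: R->2, L=1; B->plug->B->R->H->L->D->refl->E->L'->A->R'->G->plug->G

G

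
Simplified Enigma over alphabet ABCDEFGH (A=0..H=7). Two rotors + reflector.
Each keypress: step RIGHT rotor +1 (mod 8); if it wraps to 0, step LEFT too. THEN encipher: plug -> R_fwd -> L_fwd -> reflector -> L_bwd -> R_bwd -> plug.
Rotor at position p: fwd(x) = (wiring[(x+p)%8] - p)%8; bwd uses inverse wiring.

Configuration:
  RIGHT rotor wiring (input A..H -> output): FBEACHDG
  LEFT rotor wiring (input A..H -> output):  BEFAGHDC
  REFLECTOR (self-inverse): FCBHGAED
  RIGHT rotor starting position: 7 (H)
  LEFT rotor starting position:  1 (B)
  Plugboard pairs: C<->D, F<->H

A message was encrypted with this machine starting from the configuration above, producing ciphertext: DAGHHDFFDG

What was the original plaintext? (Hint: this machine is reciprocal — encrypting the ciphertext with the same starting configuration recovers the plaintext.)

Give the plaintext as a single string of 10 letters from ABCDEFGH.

Answer: HECFBAHABH

Derivation:
Char 1 ('D'): step: R->0, L->2 (L advanced); D->plug->C->R->E->L->B->refl->C->L'->H->R'->F->plug->H
Char 2 ('A'): step: R->1, L=2; A->plug->A->R->A->L->D->refl->H->L'->G->R'->E->plug->E
Char 3 ('G'): step: R->2, L=2; G->plug->G->R->D->L->F->refl->A->L'->F->R'->D->plug->C
Char 4 ('H'): step: R->3, L=2; H->plug->F->R->C->L->E->refl->G->L'->B->R'->H->plug->F
Char 5 ('H'): step: R->4, L=2; H->plug->F->R->F->L->A->refl->F->L'->D->R'->B->plug->B
Char 6 ('D'): step: R->5, L=2; D->plug->C->R->B->L->G->refl->E->L'->C->R'->A->plug->A
Char 7 ('F'): step: R->6, L=2; F->plug->H->R->B->L->G->refl->E->L'->C->R'->F->plug->H
Char 8 ('F'): step: R->7, L=2; F->plug->H->R->E->L->B->refl->C->L'->H->R'->A->plug->A
Char 9 ('D'): step: R->0, L->3 (L advanced); D->plug->C->R->E->L->H->refl->D->L'->B->R'->B->plug->B
Char 10 ('G'): step: R->1, L=3; G->plug->G->R->F->L->G->refl->E->L'->C->R'->F->plug->H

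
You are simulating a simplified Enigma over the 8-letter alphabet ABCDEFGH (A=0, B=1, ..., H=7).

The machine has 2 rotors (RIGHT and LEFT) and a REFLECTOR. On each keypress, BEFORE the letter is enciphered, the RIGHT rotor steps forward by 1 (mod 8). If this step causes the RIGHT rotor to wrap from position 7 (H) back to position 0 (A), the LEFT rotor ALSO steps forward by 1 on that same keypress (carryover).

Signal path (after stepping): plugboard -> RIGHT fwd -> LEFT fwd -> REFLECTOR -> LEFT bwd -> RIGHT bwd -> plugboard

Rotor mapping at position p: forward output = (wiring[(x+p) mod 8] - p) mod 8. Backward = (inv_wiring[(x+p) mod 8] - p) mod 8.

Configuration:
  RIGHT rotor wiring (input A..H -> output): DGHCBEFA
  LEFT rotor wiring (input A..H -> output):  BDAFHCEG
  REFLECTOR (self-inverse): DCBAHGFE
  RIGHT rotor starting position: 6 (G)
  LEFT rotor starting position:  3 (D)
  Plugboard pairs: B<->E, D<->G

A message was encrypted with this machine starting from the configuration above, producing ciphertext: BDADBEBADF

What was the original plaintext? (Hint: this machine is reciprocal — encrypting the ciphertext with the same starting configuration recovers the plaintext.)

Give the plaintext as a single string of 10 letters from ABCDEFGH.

Answer: GEEHEFHDHH

Derivation:
Char 1 ('B'): step: R->7, L=3; B->plug->E->R->D->L->B->refl->C->L'->A->R'->D->plug->G
Char 2 ('D'): step: R->0, L->4 (L advanced); D->plug->G->R->F->L->H->refl->E->L'->G->R'->B->plug->E
Char 3 ('A'): step: R->1, L=4; A->plug->A->R->F->L->H->refl->E->L'->G->R'->B->plug->E
Char 4 ('D'): step: R->2, L=4; D->plug->G->R->B->L->G->refl->F->L'->E->R'->H->plug->H
Char 5 ('B'): step: R->3, L=4; B->plug->E->R->F->L->H->refl->E->L'->G->R'->B->plug->E
Char 6 ('E'): step: R->4, L=4; E->plug->B->R->A->L->D->refl->A->L'->C->R'->F->plug->F
Char 7 ('B'): step: R->5, L=4; B->plug->E->R->B->L->G->refl->F->L'->E->R'->H->plug->H
Char 8 ('A'): step: R->6, L=4; A->plug->A->R->H->L->B->refl->C->L'->D->R'->G->plug->D
Char 9 ('D'): step: R->7, L=4; D->plug->G->R->F->L->H->refl->E->L'->G->R'->H->plug->H
Char 10 ('F'): step: R->0, L->5 (L advanced); F->plug->F->R->E->L->G->refl->F->L'->A->R'->H->plug->H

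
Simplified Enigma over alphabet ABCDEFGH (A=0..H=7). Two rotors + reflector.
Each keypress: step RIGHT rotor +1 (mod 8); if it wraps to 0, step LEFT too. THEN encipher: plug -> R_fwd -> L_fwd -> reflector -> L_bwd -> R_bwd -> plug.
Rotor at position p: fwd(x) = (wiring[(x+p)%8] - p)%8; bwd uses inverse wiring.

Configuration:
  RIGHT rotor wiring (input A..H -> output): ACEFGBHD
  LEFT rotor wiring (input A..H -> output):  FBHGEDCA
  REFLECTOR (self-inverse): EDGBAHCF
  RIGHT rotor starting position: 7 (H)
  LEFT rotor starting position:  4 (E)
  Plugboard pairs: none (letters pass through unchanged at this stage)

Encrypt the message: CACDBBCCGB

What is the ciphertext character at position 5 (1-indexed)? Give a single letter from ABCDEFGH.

Char 1 ('C'): step: R->0, L->5 (L advanced); C->plug->C->R->E->L->E->refl->A->L'->D->R'->H->plug->H
Char 2 ('A'): step: R->1, L=5; A->plug->A->R->B->L->F->refl->H->L'->H->R'->H->plug->H
Char 3 ('C'): step: R->2, L=5; C->plug->C->R->E->L->E->refl->A->L'->D->R'->B->plug->B
Char 4 ('D'): step: R->3, L=5; D->plug->D->R->E->L->E->refl->A->L'->D->R'->B->plug->B
Char 5 ('B'): step: R->4, L=5; B->plug->B->R->F->L->C->refl->G->L'->A->R'->G->plug->G

G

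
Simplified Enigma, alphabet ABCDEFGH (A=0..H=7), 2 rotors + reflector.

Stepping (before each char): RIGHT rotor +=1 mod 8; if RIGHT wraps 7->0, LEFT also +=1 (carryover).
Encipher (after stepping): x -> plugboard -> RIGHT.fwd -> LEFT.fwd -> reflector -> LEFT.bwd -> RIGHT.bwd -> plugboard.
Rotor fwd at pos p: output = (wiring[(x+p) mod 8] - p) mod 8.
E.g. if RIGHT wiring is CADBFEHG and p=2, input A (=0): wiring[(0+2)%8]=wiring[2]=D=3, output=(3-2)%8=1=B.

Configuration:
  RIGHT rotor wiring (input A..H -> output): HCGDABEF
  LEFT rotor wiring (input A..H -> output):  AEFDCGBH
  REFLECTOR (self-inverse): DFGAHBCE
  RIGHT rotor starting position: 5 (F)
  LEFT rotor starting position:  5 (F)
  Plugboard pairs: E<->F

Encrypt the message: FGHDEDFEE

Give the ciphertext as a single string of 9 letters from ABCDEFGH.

Answer: BAEFFBGFC

Derivation:
Char 1 ('F'): step: R->6, L=5; F->plug->E->R->A->L->B->refl->F->L'->H->R'->B->plug->B
Char 2 ('G'): step: R->7, L=5; G->plug->G->R->C->L->C->refl->G->L'->G->R'->A->plug->A
Char 3 ('H'): step: R->0, L->6 (L advanced); H->plug->H->R->F->L->F->refl->B->L'->B->R'->F->plug->E
Char 4 ('D'): step: R->1, L=6; D->plug->D->R->H->L->A->refl->D->L'->A->R'->E->plug->F
Char 5 ('E'): step: R->2, L=6; E->plug->F->R->D->L->G->refl->C->L'->C->R'->E->plug->F
Char 6 ('D'): step: R->3, L=6; D->plug->D->R->B->L->B->refl->F->L'->F->R'->B->plug->B
Char 7 ('F'): step: R->4, L=6; F->plug->E->R->D->L->G->refl->C->L'->C->R'->G->plug->G
Char 8 ('E'): step: R->5, L=6; E->plug->F->R->B->L->B->refl->F->L'->F->R'->E->plug->F
Char 9 ('E'): step: R->6, L=6; E->plug->F->R->F->L->F->refl->B->L'->B->R'->C->plug->C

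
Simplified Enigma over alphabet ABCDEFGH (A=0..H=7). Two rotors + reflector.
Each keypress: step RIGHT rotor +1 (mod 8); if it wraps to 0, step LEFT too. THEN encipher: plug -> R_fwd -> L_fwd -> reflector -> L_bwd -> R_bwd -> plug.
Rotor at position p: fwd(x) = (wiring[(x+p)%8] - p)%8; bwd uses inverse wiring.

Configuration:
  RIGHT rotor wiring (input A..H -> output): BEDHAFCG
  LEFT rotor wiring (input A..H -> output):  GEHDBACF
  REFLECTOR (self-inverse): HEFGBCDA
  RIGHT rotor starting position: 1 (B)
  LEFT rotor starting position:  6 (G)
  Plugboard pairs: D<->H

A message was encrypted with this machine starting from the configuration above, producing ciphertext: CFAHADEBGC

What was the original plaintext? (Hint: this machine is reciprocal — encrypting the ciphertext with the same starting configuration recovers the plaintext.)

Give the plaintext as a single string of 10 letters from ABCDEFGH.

Answer: HEFABGHGEB

Derivation:
Char 1 ('C'): step: R->2, L=6; C->plug->C->R->G->L->D->refl->G->L'->D->R'->D->plug->H
Char 2 ('F'): step: R->3, L=6; F->plug->F->R->G->L->D->refl->G->L'->D->R'->E->plug->E
Char 3 ('A'): step: R->4, L=6; A->plug->A->R->E->L->B->refl->E->L'->A->R'->F->plug->F
Char 4 ('H'): step: R->5, L=6; H->plug->D->R->E->L->B->refl->E->L'->A->R'->A->plug->A
Char 5 ('A'): step: R->6, L=6; A->plug->A->R->E->L->B->refl->E->L'->A->R'->B->plug->B
Char 6 ('D'): step: R->7, L=6; D->plug->H->R->D->L->G->refl->D->L'->G->R'->G->plug->G
Char 7 ('E'): step: R->0, L->7 (L advanced); E->plug->E->R->A->L->G->refl->D->L'->H->R'->D->plug->H
Char 8 ('B'): step: R->1, L=7; B->plug->B->R->C->L->F->refl->C->L'->F->R'->G->plug->G
Char 9 ('G'): step: R->2, L=7; G->plug->G->R->H->L->D->refl->G->L'->A->R'->E->plug->E
Char 10 ('C'): step: R->3, L=7; C->plug->C->R->C->L->F->refl->C->L'->F->R'->B->plug->B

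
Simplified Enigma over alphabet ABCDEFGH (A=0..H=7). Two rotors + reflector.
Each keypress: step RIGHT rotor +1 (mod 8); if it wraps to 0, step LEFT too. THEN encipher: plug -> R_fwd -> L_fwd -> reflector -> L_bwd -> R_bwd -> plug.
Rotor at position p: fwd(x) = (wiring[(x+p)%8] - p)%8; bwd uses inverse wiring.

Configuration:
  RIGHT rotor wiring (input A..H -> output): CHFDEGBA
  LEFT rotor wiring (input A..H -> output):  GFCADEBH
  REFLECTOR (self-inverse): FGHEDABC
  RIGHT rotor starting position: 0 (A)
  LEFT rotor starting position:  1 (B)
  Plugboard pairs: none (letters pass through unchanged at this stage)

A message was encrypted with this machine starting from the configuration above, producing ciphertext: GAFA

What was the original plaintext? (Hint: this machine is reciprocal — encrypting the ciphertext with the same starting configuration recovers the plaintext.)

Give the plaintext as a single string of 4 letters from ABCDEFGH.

Char 1 ('G'): step: R->1, L=1; G->plug->G->R->H->L->F->refl->A->L'->F->R'->E->plug->E
Char 2 ('A'): step: R->2, L=1; A->plug->A->R->D->L->C->refl->H->L'->C->R'->C->plug->C
Char 3 ('F'): step: R->3, L=1; F->plug->F->R->H->L->F->refl->A->L'->F->R'->E->plug->E
Char 4 ('A'): step: R->4, L=1; A->plug->A->R->A->L->E->refl->D->L'->E->R'->D->plug->D

Answer: ECED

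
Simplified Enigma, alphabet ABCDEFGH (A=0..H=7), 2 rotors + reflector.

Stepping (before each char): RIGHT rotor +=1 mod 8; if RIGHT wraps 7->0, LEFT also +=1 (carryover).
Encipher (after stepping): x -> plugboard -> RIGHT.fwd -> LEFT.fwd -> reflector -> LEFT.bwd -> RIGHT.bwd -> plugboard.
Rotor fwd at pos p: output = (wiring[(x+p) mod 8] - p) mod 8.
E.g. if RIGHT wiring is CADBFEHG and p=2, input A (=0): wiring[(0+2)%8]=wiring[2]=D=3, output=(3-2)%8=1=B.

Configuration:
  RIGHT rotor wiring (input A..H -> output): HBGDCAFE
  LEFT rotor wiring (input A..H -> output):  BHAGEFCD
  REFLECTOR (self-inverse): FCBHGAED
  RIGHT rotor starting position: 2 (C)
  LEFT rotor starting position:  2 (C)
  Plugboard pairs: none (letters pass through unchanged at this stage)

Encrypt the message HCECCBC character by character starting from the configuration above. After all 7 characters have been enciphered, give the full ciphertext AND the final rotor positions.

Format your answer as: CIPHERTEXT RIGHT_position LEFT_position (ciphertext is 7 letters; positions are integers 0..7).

Char 1 ('H'): step: R->3, L=2; H->plug->H->R->D->L->D->refl->H->L'->G->R'->G->plug->G
Char 2 ('C'): step: R->4, L=2; C->plug->C->R->B->L->E->refl->G->L'->A->R'->D->plug->D
Char 3 ('E'): step: R->5, L=2; E->plug->E->R->E->L->A->refl->F->L'->H->R'->C->plug->C
Char 4 ('C'): step: R->6, L=2; C->plug->C->R->B->L->E->refl->G->L'->A->R'->E->plug->E
Char 5 ('C'): step: R->7, L=2; C->plug->C->R->C->L->C->refl->B->L'->F->R'->A->plug->A
Char 6 ('B'): step: R->0, L->3 (L advanced); B->plug->B->R->B->L->B->refl->C->L'->C->R'->E->plug->E
Char 7 ('C'): step: R->1, L=3; C->plug->C->R->C->L->C->refl->B->L'->B->R'->D->plug->D
Final: ciphertext=GDCEAED, RIGHT=1, LEFT=3

Answer: GDCEAED 1 3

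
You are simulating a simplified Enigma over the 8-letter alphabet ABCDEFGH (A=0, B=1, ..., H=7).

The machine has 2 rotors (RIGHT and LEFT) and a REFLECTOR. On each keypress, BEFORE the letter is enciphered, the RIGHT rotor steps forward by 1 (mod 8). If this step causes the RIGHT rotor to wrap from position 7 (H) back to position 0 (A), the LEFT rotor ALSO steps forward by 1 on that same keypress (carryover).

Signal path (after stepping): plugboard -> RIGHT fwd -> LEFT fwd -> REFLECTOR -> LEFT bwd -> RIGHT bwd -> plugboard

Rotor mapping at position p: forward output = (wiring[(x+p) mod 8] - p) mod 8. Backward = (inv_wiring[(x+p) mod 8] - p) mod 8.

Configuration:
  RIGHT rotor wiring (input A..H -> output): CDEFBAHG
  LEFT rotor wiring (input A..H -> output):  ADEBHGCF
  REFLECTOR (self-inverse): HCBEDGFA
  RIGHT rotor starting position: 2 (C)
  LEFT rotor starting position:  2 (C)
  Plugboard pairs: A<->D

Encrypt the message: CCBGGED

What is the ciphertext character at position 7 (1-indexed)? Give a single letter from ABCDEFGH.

Char 1 ('C'): step: R->3, L=2; C->plug->C->R->F->L->D->refl->E->L'->D->R'->E->plug->E
Char 2 ('C'): step: R->4, L=2; C->plug->C->R->D->L->E->refl->D->L'->F->R'->A->plug->D
Char 3 ('B'): step: R->5, L=2; B->plug->B->R->C->L->F->refl->G->L'->G->R'->E->plug->E
Char 4 ('G'): step: R->6, L=2; G->plug->G->R->D->L->E->refl->D->L'->F->R'->D->plug->A
Char 5 ('G'): step: R->7, L=2; G->plug->G->R->B->L->H->refl->A->L'->E->R'->C->plug->C
Char 6 ('E'): step: R->0, L->3 (L advanced); E->plug->E->R->B->L->E->refl->D->L'->C->R'->A->plug->D
Char 7 ('D'): step: R->1, L=3; D->plug->A->R->C->L->D->refl->E->L'->B->R'->H->plug->H

H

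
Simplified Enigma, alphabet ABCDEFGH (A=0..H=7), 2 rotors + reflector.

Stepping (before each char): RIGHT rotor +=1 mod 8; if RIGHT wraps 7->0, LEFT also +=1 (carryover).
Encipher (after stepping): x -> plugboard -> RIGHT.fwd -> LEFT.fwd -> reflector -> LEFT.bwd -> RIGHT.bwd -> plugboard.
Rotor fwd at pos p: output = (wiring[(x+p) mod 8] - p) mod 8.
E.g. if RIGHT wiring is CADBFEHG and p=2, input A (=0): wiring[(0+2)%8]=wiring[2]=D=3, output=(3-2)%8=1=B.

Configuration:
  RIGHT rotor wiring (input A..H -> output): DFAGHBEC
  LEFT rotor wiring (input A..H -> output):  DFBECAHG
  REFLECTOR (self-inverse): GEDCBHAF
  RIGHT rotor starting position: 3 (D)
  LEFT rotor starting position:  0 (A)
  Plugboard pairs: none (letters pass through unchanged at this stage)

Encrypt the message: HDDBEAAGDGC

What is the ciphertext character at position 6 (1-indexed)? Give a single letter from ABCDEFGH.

Char 1 ('H'): step: R->4, L=0; H->plug->H->R->C->L->B->refl->E->L'->D->R'->A->plug->A
Char 2 ('D'): step: R->5, L=0; D->plug->D->R->G->L->H->refl->F->L'->B->R'->G->plug->G
Char 3 ('D'): step: R->6, L=0; D->plug->D->R->H->L->G->refl->A->L'->F->R'->C->plug->C
Char 4 ('B'): step: R->7, L=0; B->plug->B->R->E->L->C->refl->D->L'->A->R'->F->plug->F
Char 5 ('E'): step: R->0, L->1 (L advanced); E->plug->E->R->H->L->C->refl->D->L'->C->R'->H->plug->H
Char 6 ('A'): step: R->1, L=1; A->plug->A->R->E->L->H->refl->F->L'->G->R'->D->plug->D

D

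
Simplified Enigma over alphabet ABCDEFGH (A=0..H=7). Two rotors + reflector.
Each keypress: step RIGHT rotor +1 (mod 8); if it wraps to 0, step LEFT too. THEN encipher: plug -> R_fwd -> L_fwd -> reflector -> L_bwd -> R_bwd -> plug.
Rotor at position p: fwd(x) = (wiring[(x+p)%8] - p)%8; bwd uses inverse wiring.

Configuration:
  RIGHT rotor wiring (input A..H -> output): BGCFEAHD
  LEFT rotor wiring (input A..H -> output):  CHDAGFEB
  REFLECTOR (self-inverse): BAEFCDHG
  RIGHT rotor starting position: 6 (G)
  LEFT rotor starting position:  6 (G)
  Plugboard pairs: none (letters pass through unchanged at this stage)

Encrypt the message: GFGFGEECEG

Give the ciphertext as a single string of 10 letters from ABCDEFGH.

Answer: AHCGEGHDFH

Derivation:
Char 1 ('G'): step: R->7, L=6; G->plug->G->R->B->L->D->refl->F->L'->E->R'->A->plug->A
Char 2 ('F'): step: R->0, L->7 (L advanced); F->plug->F->R->A->L->C->refl->E->L'->D->R'->H->plug->H
Char 3 ('G'): step: R->1, L=7; G->plug->G->R->C->L->A->refl->B->L'->E->R'->C->plug->C
Char 4 ('F'): step: R->2, L=7; F->plug->F->R->B->L->D->refl->F->L'->H->R'->G->plug->G
Char 5 ('G'): step: R->3, L=7; G->plug->G->R->D->L->E->refl->C->L'->A->R'->E->plug->E
Char 6 ('E'): step: R->4, L=7; E->plug->E->R->F->L->H->refl->G->L'->G->R'->G->plug->G
Char 7 ('E'): step: R->5, L=7; E->plug->E->R->B->L->D->refl->F->L'->H->R'->H->plug->H
Char 8 ('C'): step: R->6, L=7; C->plug->C->R->D->L->E->refl->C->L'->A->R'->D->plug->D
Char 9 ('E'): step: R->7, L=7; E->plug->E->R->G->L->G->refl->H->L'->F->R'->F->plug->F
Char 10 ('G'): step: R->0, L->0 (L advanced); G->plug->G->R->H->L->B->refl->A->L'->D->R'->H->plug->H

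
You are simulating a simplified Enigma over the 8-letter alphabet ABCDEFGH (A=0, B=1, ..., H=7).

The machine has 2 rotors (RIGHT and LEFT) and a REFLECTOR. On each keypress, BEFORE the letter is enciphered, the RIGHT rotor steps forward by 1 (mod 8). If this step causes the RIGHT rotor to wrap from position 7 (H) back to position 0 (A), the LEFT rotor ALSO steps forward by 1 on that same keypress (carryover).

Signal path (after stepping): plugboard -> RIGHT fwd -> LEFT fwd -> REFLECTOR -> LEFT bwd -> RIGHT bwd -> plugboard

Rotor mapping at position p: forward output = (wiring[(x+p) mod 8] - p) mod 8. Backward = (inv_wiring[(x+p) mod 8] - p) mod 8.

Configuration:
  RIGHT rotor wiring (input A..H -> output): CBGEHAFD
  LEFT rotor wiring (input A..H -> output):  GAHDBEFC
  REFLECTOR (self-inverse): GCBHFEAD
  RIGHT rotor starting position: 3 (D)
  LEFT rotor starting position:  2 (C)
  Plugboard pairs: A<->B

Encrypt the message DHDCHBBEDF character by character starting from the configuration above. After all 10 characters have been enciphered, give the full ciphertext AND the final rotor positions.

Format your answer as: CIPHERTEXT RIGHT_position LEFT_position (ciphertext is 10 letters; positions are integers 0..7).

Answer: FEGBBHCBEA 5 3

Derivation:
Char 1 ('D'): step: R->4, L=2; D->plug->D->R->H->L->G->refl->A->L'->F->R'->F->plug->F
Char 2 ('H'): step: R->5, L=2; H->plug->H->R->C->L->H->refl->D->L'->E->R'->E->plug->E
Char 3 ('D'): step: R->6, L=2; D->plug->D->R->D->L->C->refl->B->L'->B->R'->G->plug->G
Char 4 ('C'): step: R->7, L=2; C->plug->C->R->C->L->H->refl->D->L'->E->R'->A->plug->B
Char 5 ('H'): step: R->0, L->3 (L advanced); H->plug->H->R->D->L->C->refl->B->L'->C->R'->A->plug->B
Char 6 ('B'): step: R->1, L=3; B->plug->A->R->A->L->A->refl->G->L'->B->R'->H->plug->H
Char 7 ('B'): step: R->2, L=3; B->plug->A->R->E->L->H->refl->D->L'->F->R'->C->plug->C
Char 8 ('E'): step: R->3, L=3; E->plug->E->R->A->L->A->refl->G->L'->B->R'->A->plug->B
Char 9 ('D'): step: R->4, L=3; D->plug->D->R->H->L->E->refl->F->L'->G->R'->E->plug->E
Char 10 ('F'): step: R->5, L=3; F->plug->F->R->B->L->G->refl->A->L'->A->R'->B->plug->A
Final: ciphertext=FEGBBHCBEA, RIGHT=5, LEFT=3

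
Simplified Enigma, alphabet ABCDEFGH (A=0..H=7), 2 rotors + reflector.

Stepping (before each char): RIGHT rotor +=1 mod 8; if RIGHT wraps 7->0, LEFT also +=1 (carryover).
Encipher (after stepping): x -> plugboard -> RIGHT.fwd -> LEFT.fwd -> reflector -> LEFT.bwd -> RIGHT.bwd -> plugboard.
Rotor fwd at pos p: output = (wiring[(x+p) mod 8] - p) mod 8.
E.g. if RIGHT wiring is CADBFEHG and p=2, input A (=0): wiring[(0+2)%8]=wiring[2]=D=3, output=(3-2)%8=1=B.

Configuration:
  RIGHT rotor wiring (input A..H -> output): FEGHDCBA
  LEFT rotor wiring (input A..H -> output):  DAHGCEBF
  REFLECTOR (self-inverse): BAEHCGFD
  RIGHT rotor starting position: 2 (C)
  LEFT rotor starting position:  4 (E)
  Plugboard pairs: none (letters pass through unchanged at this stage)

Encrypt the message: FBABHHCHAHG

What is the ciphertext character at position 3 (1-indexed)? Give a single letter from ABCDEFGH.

Char 1 ('F'): step: R->3, L=4; F->plug->F->R->C->L->F->refl->G->L'->A->R'->B->plug->B
Char 2 ('B'): step: R->4, L=4; B->plug->B->R->G->L->D->refl->H->L'->E->R'->D->plug->D
Char 3 ('A'): step: R->5, L=4; A->plug->A->R->F->L->E->refl->C->L'->H->R'->E->plug->E

E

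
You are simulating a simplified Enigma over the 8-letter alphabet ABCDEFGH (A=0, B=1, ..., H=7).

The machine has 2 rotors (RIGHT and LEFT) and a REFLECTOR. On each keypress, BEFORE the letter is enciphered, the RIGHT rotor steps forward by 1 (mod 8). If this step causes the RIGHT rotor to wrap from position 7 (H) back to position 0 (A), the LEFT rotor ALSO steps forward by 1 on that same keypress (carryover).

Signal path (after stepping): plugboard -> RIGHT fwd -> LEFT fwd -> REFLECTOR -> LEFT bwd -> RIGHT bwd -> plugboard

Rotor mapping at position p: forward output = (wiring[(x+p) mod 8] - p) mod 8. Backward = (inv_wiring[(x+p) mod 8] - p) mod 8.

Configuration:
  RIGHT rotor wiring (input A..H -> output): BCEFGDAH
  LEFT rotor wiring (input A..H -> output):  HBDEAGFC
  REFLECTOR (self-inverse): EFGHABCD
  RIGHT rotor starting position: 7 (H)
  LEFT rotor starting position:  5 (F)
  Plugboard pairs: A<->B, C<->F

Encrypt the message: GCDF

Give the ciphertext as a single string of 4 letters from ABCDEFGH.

Char 1 ('G'): step: R->0, L->6 (L advanced); G->plug->G->R->A->L->H->refl->D->L'->D->R'->F->plug->C
Char 2 ('C'): step: R->1, L=6; C->plug->F->R->H->L->A->refl->E->L'->B->R'->A->plug->B
Char 3 ('D'): step: R->2, L=6; D->plug->D->R->B->L->E->refl->A->L'->H->R'->G->plug->G
Char 4 ('F'): step: R->3, L=6; F->plug->C->R->A->L->H->refl->D->L'->D->R'->B->plug->A

Answer: CBGA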